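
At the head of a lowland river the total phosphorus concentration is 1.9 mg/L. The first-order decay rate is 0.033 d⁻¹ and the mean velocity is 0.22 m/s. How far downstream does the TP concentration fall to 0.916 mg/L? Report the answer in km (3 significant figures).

420 km

From C = C₀·e^(−kt), t = ln(C₀/C)/k = ln(1.9/0.916)/0.033 = 0.7296/0.033 = 22.11 d.
Distance = v·t = 0.22 m/s × 1.91e+06 s = 4.202e+05 m = 420.2 km.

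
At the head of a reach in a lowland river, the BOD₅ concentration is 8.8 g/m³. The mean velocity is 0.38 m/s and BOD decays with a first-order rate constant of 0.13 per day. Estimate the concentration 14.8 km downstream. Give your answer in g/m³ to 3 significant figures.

8.30 g/m³

Travel time t = 14.8 km / 0.38 m/s = 1.48e+04/0.38 = 3.895e+04 s = 0.4508 d.
First-order decay: C = 8.8·exp(−0.13·0.4508) = 8.8·0.9431 = 8.299 g/m³.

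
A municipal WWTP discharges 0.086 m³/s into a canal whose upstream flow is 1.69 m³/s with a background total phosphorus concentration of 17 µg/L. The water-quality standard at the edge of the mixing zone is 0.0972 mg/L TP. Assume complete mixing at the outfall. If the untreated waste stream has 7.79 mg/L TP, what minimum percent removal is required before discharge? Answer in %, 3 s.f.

17 µg/L = 0.017 mg/L.
Mass balance: 0.0972·1.776 = 0.086·Cₑ + 1.69·0.017.
Cₑ = (0.1726 − 0.02873) / 0.086 = 1.673 mg/L.
Required removal = 1 − 1.673/7.79 = 78.52 %.

78.5 %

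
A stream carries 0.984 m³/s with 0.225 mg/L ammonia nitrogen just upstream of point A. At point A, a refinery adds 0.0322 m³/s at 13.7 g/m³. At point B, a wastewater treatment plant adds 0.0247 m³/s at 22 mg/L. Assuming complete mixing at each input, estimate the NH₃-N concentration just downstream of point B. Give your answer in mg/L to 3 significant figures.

After input A: C = (0.984·0.225 + 0.0322·13.7) / 1.016 = 0.652 mg/L.
After input B: C = (1.016·0.652 + 0.0247·22) / 1.041 = 1.159 mg/L.

1.16 mg/L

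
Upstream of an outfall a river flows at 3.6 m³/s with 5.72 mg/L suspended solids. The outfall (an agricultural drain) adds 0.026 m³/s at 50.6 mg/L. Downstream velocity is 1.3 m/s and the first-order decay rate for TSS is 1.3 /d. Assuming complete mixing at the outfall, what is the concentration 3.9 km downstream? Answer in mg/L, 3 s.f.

5.78 mg/L

After complete mixing, C₀ = (0.026·50.6 + 3.6·5.72) / 3.626 = 6.042 mg/L.
Travel time t = 3900 m / 1.3 m/s = 3000 s = 0.03472 d.
C = 6.042·exp(−1.3·0.03472) = 6.042·0.9559 = 5.775 mg/L.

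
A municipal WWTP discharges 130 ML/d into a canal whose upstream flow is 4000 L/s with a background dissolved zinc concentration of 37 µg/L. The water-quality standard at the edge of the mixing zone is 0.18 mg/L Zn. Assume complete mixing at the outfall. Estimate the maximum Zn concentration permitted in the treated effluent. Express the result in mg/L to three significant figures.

0.560 mg/L

130 ML/d = 1.505 m³/s.
4000 L/s = 4 m³/s.
37 µg/L = 0.037 mg/L.
Mass balance: 0.18·5.505 = 1.505·Cₑ + 4·0.037.
Cₑ = (0.9908 − 0.148) / 1.505 = 0.5602 mg/L.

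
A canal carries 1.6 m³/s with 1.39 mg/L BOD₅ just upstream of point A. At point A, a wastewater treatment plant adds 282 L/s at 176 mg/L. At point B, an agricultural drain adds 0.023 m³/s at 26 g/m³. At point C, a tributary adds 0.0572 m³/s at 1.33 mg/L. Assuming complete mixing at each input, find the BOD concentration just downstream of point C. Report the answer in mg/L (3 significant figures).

282 L/s = 0.282 m³/s.
After input A: C = (1.6·1.39 + 0.282·176) / 1.882 = 27.55 mg/L.
After input B: C = (1.882·27.55 + 0.023·26) / 1.905 = 27.53 mg/L.
After input C: C = (1.905·27.53 + 0.0572·1.33) / 1.962 = 26.77 mg/L.

26.8 mg/L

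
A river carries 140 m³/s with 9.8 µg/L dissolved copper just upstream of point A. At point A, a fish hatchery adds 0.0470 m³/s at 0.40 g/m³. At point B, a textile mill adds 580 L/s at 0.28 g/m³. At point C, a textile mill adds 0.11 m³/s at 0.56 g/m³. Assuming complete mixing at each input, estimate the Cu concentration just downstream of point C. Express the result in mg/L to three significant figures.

9.8 µg/L = 0.0098 mg/L.
After input A: C = (140·0.0098 + 0.047·0.4) / 140 = 0.009931 mg/L.
580 L/s = 0.58 m³/s.
After input B: C = (140·0.009931 + 0.58·0.28) / 140.6 = 0.01104 mg/L.
After input C: C = (140.6·0.01104 + 0.11·0.56) / 140.7 = 0.01147 mg/L.

0.0115 mg/L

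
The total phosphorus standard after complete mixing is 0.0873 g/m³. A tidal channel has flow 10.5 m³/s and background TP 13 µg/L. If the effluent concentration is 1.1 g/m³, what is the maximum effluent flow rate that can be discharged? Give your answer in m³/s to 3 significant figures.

13 µg/L = 0.013 mg/L.
Mass balance at complete mixing: C_std·(Q_w + Q_r) = Q_w·C_e + Q_r·C_b.
Rearranging, Q_w = Q_r·(C_std − C_b)/(C_e − C_std) = 10.5·(0.0873 − 0.013) / (1.1 − 0.0873) = 0.7704 m³/s.

0.770 m³/s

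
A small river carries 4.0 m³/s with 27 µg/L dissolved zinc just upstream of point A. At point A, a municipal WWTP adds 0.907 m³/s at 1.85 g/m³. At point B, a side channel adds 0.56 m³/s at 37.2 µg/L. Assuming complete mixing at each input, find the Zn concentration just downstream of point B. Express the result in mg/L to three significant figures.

0.330 mg/L

27 µg/L = 0.027 mg/L.
After input A: C = (4·0.027 + 0.907·1.85) / 4.907 = 0.364 mg/L.
37.2 µg/L = 0.0372 mg/L.
After input B: C = (4.907·0.364 + 0.56·0.0372) / 5.467 = 0.3305 mg/L.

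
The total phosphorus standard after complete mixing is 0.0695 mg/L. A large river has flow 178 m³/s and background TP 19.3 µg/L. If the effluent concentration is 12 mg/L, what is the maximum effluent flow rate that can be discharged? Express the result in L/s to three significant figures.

19.3 µg/L = 0.0193 mg/L.
Mass balance at complete mixing: C_std·(Q_w + Q_r) = Q_w·C_e + Q_r·C_b.
Rearranging, Q_w = Q_r·(C_std − C_b)/(C_e − C_std) = 178·(0.0695 − 0.0193) / (12 − 0.0695) = 0.749 m³/s.
= 749 L/s.

749 L/s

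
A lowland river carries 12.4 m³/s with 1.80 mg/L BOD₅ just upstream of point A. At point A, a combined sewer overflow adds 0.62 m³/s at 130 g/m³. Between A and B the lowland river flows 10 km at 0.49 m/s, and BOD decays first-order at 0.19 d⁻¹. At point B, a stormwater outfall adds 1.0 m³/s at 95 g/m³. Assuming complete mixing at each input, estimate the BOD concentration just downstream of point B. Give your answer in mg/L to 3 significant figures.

13.8 mg/L

After input A: C = (12.4·1.8 + 0.62·130) / 13.02 = 7.905 mg/L.
Over the 10 km reach to input B (t = 2.041e+04 s = 0.2362 d), decay gives C = 7.905·exp(−0.19·0.2362) = 7.558 mg/L.
After input B: C = (13.02·7.558 + 1·95) / 14.02 = 13.79 mg/L.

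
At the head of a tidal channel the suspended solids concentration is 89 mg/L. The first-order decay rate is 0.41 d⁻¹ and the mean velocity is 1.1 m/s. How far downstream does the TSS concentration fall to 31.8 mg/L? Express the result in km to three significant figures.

239 km

From C = C₀·e^(−kt), t = ln(C₀/C)/k = ln(89/31.8)/0.41 = 1.029/0.41 = 2.51 d.
Distance = v·t = 1.1 m/s × 2.169e+05 s = 2.386e+05 m = 238.6 km.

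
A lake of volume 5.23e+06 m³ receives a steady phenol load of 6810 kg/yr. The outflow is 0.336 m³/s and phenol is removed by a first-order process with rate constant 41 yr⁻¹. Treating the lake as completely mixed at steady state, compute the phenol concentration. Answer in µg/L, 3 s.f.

Outflow Q = 0.336 m³/s × 3.156e+07 s/yr = 1.06e+07 m³/yr.
Steady-state CSTR mass balance: W = Q·C + k·V·C, so C = W/(Q + kV).
Q + kV = 1.06e+07 + 41·5.23e+06 = 2.25e+08 m³/yr.
C = 6810/2.25e+08 = 3.026e-05 kg/m³ = 0.03026 mg/L = 30.26 µg/L.

30.3 µg/L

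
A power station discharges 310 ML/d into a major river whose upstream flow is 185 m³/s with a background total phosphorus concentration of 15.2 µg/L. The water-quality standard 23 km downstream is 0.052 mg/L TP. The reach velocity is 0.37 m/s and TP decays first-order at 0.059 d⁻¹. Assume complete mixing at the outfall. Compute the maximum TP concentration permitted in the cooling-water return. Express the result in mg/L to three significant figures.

310 ML/d = 3.588 m³/s.
15.2 µg/L = 0.0152 mg/L.
Travel time to the compliance point: t = 2.3e+04/0.37 = 6.216e+04 s = 0.7195 d; decay factor exp(−0.059·0.7195) = 0.9584.
So the concentration just after mixing may be at most 0.052/0.9584 = 0.05425 mg/L.
Mass balance: 0.05425·188.6 = 3.588·Cₑ + 185·0.0152.
Cₑ = (10.23 − 2.812) / 3.588 = 2.068 mg/L.

2.07 mg/L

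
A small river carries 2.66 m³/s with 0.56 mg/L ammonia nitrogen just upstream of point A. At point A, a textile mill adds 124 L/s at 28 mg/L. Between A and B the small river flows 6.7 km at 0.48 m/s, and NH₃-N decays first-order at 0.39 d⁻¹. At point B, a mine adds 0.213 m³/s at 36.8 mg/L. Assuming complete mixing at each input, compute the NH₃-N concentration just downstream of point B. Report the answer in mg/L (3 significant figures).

4.17 mg/L

124 L/s = 0.124 m³/s.
After input A: C = (2.66·0.56 + 0.124·28) / 2.784 = 1.782 mg/L.
Over the 6.7 km reach to input B (t = 1.396e+04 s = 0.1616 d), decay gives C = 1.782·exp(−0.39·0.1616) = 1.673 mg/L.
After input B: C = (2.784·1.673 + 0.213·36.8) / 2.997 = 4.17 mg/L.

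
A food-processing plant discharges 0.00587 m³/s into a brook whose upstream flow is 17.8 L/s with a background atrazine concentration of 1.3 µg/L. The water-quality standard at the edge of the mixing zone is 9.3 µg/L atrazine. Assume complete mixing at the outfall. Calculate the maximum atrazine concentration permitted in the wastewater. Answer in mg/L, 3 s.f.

17.8 L/s = 0.0178 m³/s.
1.3 µg/L = 0.0013 mg/L.
9.3 µg/L = 0.0093 mg/L.
Mass balance: 0.0093·0.02367 = 0.00587·Cₑ + 0.0178·0.0013.
Cₑ = (0.0002201 − 2.314e-05) / 0.00587 = 0.03356 mg/L.

0.0336 mg/L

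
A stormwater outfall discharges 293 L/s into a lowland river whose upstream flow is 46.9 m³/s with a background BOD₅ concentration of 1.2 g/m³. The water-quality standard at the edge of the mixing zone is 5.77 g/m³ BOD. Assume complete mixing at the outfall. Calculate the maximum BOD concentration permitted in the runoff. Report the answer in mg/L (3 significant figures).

293 L/s = 0.293 m³/s.
Mass balance: 5.77·47.19 = 0.293·Cₑ + 46.9·1.2.
Cₑ = (272.3 − 56.28) / 0.293 = 737.3 mg/L.

737 mg/L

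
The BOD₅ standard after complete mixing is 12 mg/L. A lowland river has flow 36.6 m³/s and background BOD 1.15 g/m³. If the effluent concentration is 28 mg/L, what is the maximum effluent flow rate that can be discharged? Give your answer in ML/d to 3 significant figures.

Mass balance at complete mixing: C_std·(Q_w + Q_r) = Q_w·C_e + Q_r·C_b.
Rearranging, Q_w = Q_r·(C_std − C_b)/(C_e − C_std) = 36.6·(12 − 1.15) / (28 − 12) = 24.82 m³/s.
= 2144 ML/d.

2140 ML/d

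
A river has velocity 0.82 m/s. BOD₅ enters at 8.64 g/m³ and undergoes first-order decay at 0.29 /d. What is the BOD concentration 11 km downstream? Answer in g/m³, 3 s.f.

8.26 g/m³

Travel time t = 11 km / 0.82 m/s = 1.1e+04/0.82 = 1.341e+04 s = 0.1553 d.
First-order decay: C = 8.64·exp(−0.29·0.1553) = 8.64·0.956 = 8.26 g/m³.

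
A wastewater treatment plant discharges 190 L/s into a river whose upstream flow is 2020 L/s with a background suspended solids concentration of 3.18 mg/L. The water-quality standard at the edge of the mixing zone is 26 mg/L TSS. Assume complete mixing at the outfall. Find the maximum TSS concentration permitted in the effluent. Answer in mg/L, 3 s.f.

269 mg/L

190 L/s = 0.19 m³/s.
2020 L/s = 2.02 m³/s.
Mass balance: 26·2.21 = 0.19·Cₑ + 2.02·3.18.
Cₑ = (57.46 − 6.424) / 0.19 = 268.6 mg/L.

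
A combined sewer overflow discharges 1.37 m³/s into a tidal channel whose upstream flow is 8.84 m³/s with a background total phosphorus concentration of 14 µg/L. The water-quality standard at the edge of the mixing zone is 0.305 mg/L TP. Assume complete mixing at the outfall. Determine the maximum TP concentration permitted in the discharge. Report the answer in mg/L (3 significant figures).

14 µg/L = 0.014 mg/L.
Mass balance: 0.305·10.21 = 1.37·Cₑ + 8.84·0.014.
Cₑ = (3.114 − 0.1238) / 1.37 = 2.183 mg/L.

2.18 mg/L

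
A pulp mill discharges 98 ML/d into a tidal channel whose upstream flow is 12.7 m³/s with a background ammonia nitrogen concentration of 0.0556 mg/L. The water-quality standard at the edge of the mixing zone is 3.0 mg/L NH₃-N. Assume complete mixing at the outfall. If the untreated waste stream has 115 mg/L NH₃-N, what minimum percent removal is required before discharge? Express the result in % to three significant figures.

68.7 %

98 ML/d = 1.134 m³/s.
Mass balance: 3·13.83 = 1.134·Cₑ + 12.7·0.0556.
Cₑ = (41.5 − 0.7061) / 1.134 = 35.97 mg/L.
Required removal = 1 − 35.97/115 = 68.72 %.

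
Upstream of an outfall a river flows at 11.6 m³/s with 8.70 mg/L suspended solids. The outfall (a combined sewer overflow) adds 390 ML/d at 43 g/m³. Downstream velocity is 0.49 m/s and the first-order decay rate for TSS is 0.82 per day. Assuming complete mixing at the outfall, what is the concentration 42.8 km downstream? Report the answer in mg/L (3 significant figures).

390 ML/d = 4.514 m³/s.
After complete mixing, C₀ = (4.514·43 + 11.6·8.7) / 16.11 = 18.31 mg/L.
Travel time t = 4.28e+04 m / 0.49 m/s = 8.735e+04 s = 1.011 d.
C = 18.31·exp(−0.82·1.011) = 18.31·0.4365 = 7.991 mg/L.

7.99 mg/L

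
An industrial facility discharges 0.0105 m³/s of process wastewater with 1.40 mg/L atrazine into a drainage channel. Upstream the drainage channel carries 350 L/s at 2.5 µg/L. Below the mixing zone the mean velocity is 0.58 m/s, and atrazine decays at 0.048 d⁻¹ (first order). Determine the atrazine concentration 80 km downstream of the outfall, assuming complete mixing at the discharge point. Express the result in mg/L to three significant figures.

350 L/s = 0.35 m³/s.
2.5 µg/L = 0.0025 mg/L.
After complete mixing, C₀ = (0.0105·1.4 + 0.35·0.0025) / 0.3605 = 0.0432 mg/L.
Travel time t = 8e+04 m / 0.58 m/s = 1.379e+05 s = 1.596 d.
C = 0.0432·exp(−0.048·1.596) = 0.0432·0.9262 = 0.04002 mg/L.

0.0400 mg/L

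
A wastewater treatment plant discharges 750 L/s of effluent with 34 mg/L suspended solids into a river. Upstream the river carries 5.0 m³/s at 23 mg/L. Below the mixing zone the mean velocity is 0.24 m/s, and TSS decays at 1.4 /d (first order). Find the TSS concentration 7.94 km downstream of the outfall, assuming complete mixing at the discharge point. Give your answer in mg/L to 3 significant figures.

14.3 mg/L

750 L/s = 0.75 m³/s.
After complete mixing, C₀ = (0.75·34 + 5·23) / 5.75 = 24.43 mg/L.
Travel time t = 7940 m / 0.24 m/s = 3.308e+04 s = 0.3829 d.
C = 24.43·exp(−1.4·0.3829) = 24.43·0.585 = 14.3 mg/L.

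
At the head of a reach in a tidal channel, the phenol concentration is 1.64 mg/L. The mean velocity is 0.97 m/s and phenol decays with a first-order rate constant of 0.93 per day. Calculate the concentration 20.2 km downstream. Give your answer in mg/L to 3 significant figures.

1.31 mg/L

Travel time t = 20.2 km / 0.97 m/s = 2.02e+04/0.97 = 2.082e+04 s = 0.241 d.
First-order decay: C = 1.64·exp(−0.93·0.241) = 1.64·0.7992 = 1.311 mg/L.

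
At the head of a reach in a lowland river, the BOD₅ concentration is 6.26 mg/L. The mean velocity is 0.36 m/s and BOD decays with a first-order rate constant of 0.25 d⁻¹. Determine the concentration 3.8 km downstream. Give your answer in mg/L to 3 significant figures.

6.07 mg/L

Travel time t = 3.8 km / 0.36 m/s = 3800/0.36 = 1.056e+04 s = 0.1222 d.
First-order decay: C = 6.26·exp(−0.25·0.1222) = 6.26·0.9699 = 6.072 mg/L.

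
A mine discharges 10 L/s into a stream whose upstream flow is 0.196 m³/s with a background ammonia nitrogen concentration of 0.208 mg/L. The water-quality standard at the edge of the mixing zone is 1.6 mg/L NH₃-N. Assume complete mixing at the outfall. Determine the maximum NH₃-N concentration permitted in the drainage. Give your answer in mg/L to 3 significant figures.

28.9 mg/L

10 L/s = 0.01 m³/s.
Mass balance: 1.6·0.206 = 0.01·Cₑ + 0.196·0.208.
Cₑ = (0.3296 − 0.04077) / 0.01 = 28.88 mg/L.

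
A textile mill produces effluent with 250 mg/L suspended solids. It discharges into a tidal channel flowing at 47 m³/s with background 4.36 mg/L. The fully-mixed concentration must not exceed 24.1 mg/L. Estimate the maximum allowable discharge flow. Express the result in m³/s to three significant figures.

4.11 m³/s

Mass balance at complete mixing: C_std·(Q_w + Q_r) = Q_w·C_e + Q_r·C_b.
Rearranging, Q_w = Q_r·(C_std − C_b)/(C_e − C_std) = 47·(24.1 − 4.36) / (250 − 24.1) = 4.107 m³/s.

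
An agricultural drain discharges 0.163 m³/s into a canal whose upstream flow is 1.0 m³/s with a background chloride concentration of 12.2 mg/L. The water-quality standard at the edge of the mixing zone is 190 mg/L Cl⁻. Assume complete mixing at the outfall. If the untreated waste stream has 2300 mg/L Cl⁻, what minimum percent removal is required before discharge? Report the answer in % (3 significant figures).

44.3 %

Mass balance: 190·1.163 = 0.163·Cₑ + 1·12.2.
Cₑ = (221 − 12.2) / 0.163 = 1281 mg/L.
Required removal = 1 − 1281/2300 = 44.31 %.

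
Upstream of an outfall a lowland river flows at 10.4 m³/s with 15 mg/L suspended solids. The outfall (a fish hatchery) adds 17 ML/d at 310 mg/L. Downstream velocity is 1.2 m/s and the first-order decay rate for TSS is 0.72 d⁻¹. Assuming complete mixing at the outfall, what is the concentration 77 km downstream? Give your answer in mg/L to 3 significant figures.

17 ML/d = 0.1968 m³/s.
After complete mixing, C₀ = (0.1968·310 + 10.4·15) / 10.6 = 20.48 mg/L.
Travel time t = 7.7e+04 m / 1.2 m/s = 6.417e+04 s = 0.7427 d.
C = 20.48·exp(−0.72·0.7427) = 20.48·0.5858 = 12 mg/L.

12.0 mg/L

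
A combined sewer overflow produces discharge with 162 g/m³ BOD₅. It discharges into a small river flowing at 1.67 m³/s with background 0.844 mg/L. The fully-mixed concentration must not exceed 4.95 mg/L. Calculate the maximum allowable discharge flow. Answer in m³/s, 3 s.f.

0.0437 m³/s

Mass balance at complete mixing: C_std·(Q_w + Q_r) = Q_w·C_e + Q_r·C_b.
Rearranging, Q_w = Q_r·(C_std − C_b)/(C_e − C_std) = 1.67·(4.95 − 0.844) / (162 − 4.95) = 0.04366 m³/s.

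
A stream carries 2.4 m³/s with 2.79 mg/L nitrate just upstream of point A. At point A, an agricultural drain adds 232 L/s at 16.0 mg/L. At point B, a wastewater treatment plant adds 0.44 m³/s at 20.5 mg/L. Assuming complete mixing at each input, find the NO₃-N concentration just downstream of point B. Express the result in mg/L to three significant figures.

6.32 mg/L

232 L/s = 0.232 m³/s.
After input A: C = (2.4·2.79 + 0.232·16) / 2.632 = 3.954 mg/L.
After input B: C = (2.632·3.954 + 0.44·20.5) / 3.072 = 6.324 mg/L.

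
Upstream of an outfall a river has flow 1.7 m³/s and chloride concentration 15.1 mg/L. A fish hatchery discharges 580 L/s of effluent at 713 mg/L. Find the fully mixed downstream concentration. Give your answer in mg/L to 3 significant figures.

580 L/s = 0.58 m³/s.
By mass balance at complete mixing, C = (0.58·713 + 1.7·15.1) / (0.58 + 1.7) = 439.2/2.28 = 192.6 mg/L.

193 mg/L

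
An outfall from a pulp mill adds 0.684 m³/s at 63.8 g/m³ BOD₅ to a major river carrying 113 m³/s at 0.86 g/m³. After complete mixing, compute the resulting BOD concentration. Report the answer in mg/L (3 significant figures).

Flow-weighted mixing gives C = (0.684·63.8 + 113·0.86) / (0.684 + 113) = 140.8/113.7 = 1.239 mg/L.

1.24 mg/L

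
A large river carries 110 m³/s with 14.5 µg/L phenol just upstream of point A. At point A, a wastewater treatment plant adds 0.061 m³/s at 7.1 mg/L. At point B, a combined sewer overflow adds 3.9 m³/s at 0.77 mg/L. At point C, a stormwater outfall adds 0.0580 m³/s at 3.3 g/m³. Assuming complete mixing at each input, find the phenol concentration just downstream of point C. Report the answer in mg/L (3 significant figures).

14.5 µg/L = 0.0145 mg/L.
After input A: C = (110·0.0145 + 0.061·7.1) / 110.1 = 0.01843 mg/L.
After input B: C = (110.1·0.01843 + 3.9·0.77) / 114 = 0.04415 mg/L.
After input C: C = (114·0.04415 + 0.058·3.3) / 114 = 0.0458 mg/L.

0.0458 mg/L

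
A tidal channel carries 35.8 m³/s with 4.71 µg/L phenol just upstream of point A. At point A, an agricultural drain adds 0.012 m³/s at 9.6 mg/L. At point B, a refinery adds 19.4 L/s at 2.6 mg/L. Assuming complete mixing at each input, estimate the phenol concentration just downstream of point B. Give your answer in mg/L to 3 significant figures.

0.00933 mg/L

4.71 µg/L = 0.00471 mg/L.
After input A: C = (35.8·0.00471 + 0.012·9.6) / 35.81 = 0.007925 mg/L.
19.4 L/s = 0.0194 m³/s.
After input B: C = (35.81·0.007925 + 0.0194·2.6) / 35.83 = 0.009329 mg/L.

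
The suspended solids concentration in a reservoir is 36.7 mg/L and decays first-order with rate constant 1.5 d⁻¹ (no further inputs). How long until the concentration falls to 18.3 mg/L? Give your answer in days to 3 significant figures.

t = ln(C₀/C)/k = ln(36.7/18.3)/1.5 = 0.6959/1.5 = 0.4639 d.

0.464 d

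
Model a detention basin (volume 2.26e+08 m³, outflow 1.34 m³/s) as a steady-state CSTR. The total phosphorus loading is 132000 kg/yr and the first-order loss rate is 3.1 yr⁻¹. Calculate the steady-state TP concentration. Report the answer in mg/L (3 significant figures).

0.178 mg/L

Outflow Q = 1.34 m³/s × 3.156e+07 s/yr = 4.229e+07 m³/yr.
Steady-state CSTR mass balance: W = Q·C + k·V·C, so C = W/(Q + kV).
Q + kV = 4.229e+07 + 3.1·2.26e+08 = 7.429e+08 m³/yr.
C = 132000/7.429e+08 = 0.0001777 kg/m³ = 0.1777 mg/L.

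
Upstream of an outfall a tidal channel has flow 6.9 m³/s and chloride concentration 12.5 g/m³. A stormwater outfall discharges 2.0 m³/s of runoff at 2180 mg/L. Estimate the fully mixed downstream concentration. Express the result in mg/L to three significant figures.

500 mg/L

By mass balance at complete mixing, C = (2·2180 + 6.9·12.5) / (2 + 6.9) = 4446/8.9 = 499.6 mg/L.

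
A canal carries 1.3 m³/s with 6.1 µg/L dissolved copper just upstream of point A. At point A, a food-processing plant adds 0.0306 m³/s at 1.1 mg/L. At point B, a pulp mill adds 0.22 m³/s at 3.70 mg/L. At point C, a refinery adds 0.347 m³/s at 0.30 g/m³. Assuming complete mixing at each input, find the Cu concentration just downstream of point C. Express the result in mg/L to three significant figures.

0.506 mg/L

6.1 µg/L = 0.0061 mg/L.
After input A: C = (1.3·0.0061 + 0.0306·1.1) / 1.331 = 0.03126 mg/L.
After input B: C = (1.331·0.03126 + 0.22·3.7) / 1.551 = 0.5518 mg/L.
After input C: C = (1.551·0.5518 + 0.347·0.3) / 1.898 = 0.5057 mg/L.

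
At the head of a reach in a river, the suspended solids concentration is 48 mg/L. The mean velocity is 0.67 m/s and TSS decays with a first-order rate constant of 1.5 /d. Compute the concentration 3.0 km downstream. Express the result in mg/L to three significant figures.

44.4 mg/L

Travel time t = 3.0 km / 0.67 m/s = 3000/0.67 = 4478 s = 0.05182 d.
First-order decay: C = 48·exp(−1.5·0.05182) = 48·0.9252 = 44.41 mg/L.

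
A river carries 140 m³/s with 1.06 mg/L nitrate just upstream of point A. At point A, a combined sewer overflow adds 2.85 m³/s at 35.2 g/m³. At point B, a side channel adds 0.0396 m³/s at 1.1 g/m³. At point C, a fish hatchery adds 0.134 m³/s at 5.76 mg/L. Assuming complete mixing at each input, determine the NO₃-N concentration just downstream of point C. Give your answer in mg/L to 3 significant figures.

After input A: C = (140·1.06 + 2.85·35.2) / 142.8 = 1.741 mg/L.
After input B: C = (142.8·1.741 + 0.0396·1.1) / 142.9 = 1.741 mg/L.
After input C: C = (142.9·1.741 + 0.134·5.76) / 143 = 1.745 mg/L.

1.74 mg/L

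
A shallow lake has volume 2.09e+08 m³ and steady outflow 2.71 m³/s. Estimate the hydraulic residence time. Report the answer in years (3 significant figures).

2.44 yr

Q = 2.71 m³/s × 3.156e+07 s/yr = 8.552e+07 m³/yr.
Hydraulic residence time τ = V/Q = 2.09e+08/8.552e+07 = 2.444 yr.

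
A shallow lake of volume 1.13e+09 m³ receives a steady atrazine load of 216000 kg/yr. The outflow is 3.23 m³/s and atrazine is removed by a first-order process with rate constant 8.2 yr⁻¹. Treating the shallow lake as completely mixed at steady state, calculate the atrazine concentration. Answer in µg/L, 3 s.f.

Outflow Q = 3.23 m³/s × 3.156e+07 s/yr = 1.019e+08 m³/yr.
Steady-state CSTR mass balance: W = Q·C + k·V·C, so C = W/(Q + kV).
Q + kV = 1.019e+08 + 8.2·1.13e+09 = 9.368e+09 m³/yr.
C = 216000/9.368e+09 = 2.306e-05 kg/m³ = 0.02306 mg/L = 23.06 µg/L.

23.1 µg/L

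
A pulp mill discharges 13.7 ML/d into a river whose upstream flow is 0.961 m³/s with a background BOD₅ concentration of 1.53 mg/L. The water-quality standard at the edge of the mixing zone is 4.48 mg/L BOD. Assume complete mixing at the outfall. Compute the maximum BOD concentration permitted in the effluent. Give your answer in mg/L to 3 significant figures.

13.7 ML/d = 0.1586 m³/s.
Mass balance: 4.48·1.12 = 0.1586·Cₑ + 0.961·1.53.
Cₑ = (5.016 − 1.47) / 0.1586 = 22.36 mg/L.

22.4 mg/L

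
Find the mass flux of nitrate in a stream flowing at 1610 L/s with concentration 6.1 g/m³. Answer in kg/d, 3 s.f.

849 kg/d

1610 L/s = 1.61 m³/s.
Mass flux = Q·C = 1.61 m³/s × 6.1 g/m³ = 9.821 g/s.
= 9.821 g/s × 86.4 = 848.5 kg/d.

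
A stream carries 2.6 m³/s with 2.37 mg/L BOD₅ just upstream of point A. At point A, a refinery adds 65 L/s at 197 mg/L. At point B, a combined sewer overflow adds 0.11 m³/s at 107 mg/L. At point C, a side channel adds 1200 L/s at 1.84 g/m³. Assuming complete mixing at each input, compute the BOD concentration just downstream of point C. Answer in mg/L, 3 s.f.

8.29 mg/L

65 L/s = 0.065 m³/s.
After input A: C = (2.6·2.37 + 0.065·197) / 2.665 = 7.117 mg/L.
After input B: C = (2.665·7.117 + 0.11·107) / 2.775 = 11.08 mg/L.
1200 L/s = 1.2 m³/s.
After input C: C = (2.775·11.08 + 1.2·1.84) / 3.975 = 8.288 mg/L.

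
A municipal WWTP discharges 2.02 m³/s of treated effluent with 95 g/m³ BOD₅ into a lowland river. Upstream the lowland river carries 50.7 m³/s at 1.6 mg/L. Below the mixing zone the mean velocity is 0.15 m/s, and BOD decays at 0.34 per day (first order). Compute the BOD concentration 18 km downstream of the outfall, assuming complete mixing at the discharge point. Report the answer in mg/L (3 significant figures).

After complete mixing, C₀ = (2.02·95 + 50.7·1.6) / 52.72 = 5.179 mg/L.
Travel time t = 1.8e+04 m / 0.15 m/s = 1.2e+05 s = 1.389 d.
C = 5.179·exp(−0.34·1.389) = 5.179·0.6236 = 3.23 mg/L.

3.23 mg/L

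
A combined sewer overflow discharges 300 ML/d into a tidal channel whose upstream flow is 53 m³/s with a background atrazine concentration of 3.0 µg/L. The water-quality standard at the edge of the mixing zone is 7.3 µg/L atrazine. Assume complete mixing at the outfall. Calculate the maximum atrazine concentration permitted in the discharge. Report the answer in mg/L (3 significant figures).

300 ML/d = 3.472 m³/s.
3.0 µg/L = 0.003 mg/L.
7.3 µg/L = 0.0073 mg/L.
Mass balance: 0.0073·56.47 = 3.472·Cₑ + 53·0.003.
Cₑ = (0.4122 − 0.159) / 3.472 = 0.07294 mg/L.

0.0729 mg/L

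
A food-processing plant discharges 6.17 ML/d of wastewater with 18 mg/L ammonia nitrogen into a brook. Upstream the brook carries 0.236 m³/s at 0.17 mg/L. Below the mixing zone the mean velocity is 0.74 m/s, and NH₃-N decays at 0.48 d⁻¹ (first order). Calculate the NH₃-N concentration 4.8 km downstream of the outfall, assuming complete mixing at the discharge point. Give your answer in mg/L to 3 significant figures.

4.16 mg/L

6.17 ML/d = 0.07141 m³/s.
After complete mixing, C₀ = (0.07141·18 + 0.236·0.17) / 0.3074 = 4.312 mg/L.
Travel time t = 4800 m / 0.74 m/s = 6486 s = 0.07508 d.
C = 4.312·exp(−0.48·0.07508) = 4.312·0.9646 = 4.159 mg/L.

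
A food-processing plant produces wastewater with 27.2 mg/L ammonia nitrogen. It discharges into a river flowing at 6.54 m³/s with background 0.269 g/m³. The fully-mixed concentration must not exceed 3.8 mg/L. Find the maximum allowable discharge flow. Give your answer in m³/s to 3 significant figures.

Mass balance at complete mixing: C_std·(Q_w + Q_r) = Q_w·C_e + Q_r·C_b.
Rearranging, Q_w = Q_r·(C_std − C_b)/(C_e − C_std) = 6.54·(3.8 − 0.269) / (27.2 − 3.8) = 0.9869 m³/s.

0.987 m³/s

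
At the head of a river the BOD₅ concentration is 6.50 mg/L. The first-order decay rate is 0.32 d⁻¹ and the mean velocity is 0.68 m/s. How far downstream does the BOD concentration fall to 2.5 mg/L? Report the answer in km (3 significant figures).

175 km

From C = C₀·e^(−kt), t = ln(C₀/C)/k = ln(6.50/2.5)/0.32 = 0.9555/0.32 = 2.986 d.
Distance = v·t = 0.68 m/s × 2.58e+05 s = 1.754e+05 m = 175.4 km.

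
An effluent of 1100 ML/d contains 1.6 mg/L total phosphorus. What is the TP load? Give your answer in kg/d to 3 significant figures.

1100 ML/d = 12.73 m³/s.
Mass flux = Q·C = 12.73 m³/s × 1.6 g/m³ = 20.37 g/s.
= 20.37 g/s × 86.4 = 1760 kg/d.

1760 kg/d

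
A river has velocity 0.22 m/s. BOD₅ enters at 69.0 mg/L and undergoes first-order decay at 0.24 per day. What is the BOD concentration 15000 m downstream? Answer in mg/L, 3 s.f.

Travel time t = 15000 m / 0.22 m/s = 1.5e+04/0.22 = 6.818e+04 s = 0.7891 d.
First-order decay: C = 69.0·exp(−0.24·0.7891) = 69.0·0.8275 = 57.09 mg/L.

57.1 mg/L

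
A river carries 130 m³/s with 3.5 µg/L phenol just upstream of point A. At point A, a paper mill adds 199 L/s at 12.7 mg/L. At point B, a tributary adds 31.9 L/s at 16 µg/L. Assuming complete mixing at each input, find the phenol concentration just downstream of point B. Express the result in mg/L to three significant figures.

3.5 µg/L = 0.0035 mg/L.
199 L/s = 0.199 m³/s.
After input A: C = (130·0.0035 + 0.199·12.7) / 130.2 = 0.02291 mg/L.
31.9 L/s = 0.0319 m³/s.
16 µg/L = 0.016 mg/L.
After input B: C = (130.2·0.02291 + 0.0319·0.016) / 130.2 = 0.0229 mg/L.

0.0229 mg/L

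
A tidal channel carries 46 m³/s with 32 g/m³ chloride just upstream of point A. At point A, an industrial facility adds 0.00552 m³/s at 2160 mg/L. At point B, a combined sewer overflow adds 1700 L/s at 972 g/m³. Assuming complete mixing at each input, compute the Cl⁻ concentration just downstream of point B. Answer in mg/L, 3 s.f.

After input A: C = (46·32 + 0.00552·2160) / 46.01 = 32.26 mg/L.
1700 L/s = 1.7 m³/s.
After input B: C = (46.01·32.26 + 1.7·972) / 47.71 = 65.74 mg/L.

65.7 mg/L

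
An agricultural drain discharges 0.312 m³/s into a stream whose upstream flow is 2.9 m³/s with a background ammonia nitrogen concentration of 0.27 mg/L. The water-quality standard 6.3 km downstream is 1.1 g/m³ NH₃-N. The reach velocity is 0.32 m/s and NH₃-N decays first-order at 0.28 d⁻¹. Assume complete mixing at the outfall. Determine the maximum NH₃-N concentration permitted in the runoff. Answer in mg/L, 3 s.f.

9.56 mg/L

Travel time to the compliance point: t = 6300/0.32 = 1.969e+04 s = 0.2279 d; decay factor exp(−0.28·0.2279) = 0.9382.
So the concentration just after mixing may be at most 1.1/0.9382 = 1.172 mg/L.
Mass balance: 1.172·3.212 = 0.312·Cₑ + 2.9·0.27.
Cₑ = (3.766 − 0.783) / 0.312 = 9.561 mg/L.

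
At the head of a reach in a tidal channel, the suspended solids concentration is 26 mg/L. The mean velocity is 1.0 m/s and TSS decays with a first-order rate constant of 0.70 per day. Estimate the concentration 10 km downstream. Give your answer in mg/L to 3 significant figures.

Travel time t = 10 km / 1.0 m/s = 1e+04/1.0 = 1e+04 s = 0.1157 d.
First-order decay: C = 26·exp(−0.70·0.1157) = 26·0.9222 = 23.98 mg/L.

24.0 mg/L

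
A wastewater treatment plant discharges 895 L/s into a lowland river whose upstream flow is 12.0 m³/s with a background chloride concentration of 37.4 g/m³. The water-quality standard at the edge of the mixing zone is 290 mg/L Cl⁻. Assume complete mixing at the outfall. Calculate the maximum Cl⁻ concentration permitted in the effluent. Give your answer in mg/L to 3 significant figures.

3680 mg/L

895 L/s = 0.895 m³/s.
Mass balance: 290·12.89 = 0.895·Cₑ + 12·37.4.
Cₑ = (3740 − 448.8) / 0.895 = 3677 mg/L.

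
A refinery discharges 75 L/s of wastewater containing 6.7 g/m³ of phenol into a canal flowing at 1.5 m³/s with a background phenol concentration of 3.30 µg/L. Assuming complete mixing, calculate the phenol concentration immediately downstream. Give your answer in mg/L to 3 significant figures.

0.322 mg/L

75 L/s = 0.075 m³/s.
3.30 µg/L = 0.0033 mg/L.
By mass balance at complete mixing, C = (0.075·6.7 + 1.5·0.0033) / (0.075 + 1.5) = 0.5074/1.575 = 0.3222 mg/L.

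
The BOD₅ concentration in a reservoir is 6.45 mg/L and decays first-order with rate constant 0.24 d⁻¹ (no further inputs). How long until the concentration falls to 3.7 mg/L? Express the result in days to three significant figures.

2.32 d

t = ln(C₀/C)/k = ln(6.45/3.7)/0.24 = 0.5557/0.24 = 2.316 d.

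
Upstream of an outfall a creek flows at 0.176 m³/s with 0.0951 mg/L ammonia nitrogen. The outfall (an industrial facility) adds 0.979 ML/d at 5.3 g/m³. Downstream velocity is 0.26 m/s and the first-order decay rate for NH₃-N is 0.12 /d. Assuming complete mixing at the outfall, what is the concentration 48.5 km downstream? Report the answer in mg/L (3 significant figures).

0.316 mg/L

0.979 ML/d = 0.01133 m³/s.
After complete mixing, C₀ = (0.01133·5.3 + 0.176·0.0951) / 0.1873 = 0.4099 mg/L.
Travel time t = 4.85e+04 m / 0.26 m/s = 1.865e+05 s = 2.159 d.
C = 0.4099·exp(−0.12·2.159) = 0.4099·0.7718 = 0.3164 mg/L.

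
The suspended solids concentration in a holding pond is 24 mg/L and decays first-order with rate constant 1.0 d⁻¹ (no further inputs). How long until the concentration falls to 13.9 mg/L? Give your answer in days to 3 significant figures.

0.546 d

t = ln(C₀/C)/k = ln(24/13.9)/1.0 = 0.5462/1.0 = 0.5462 d.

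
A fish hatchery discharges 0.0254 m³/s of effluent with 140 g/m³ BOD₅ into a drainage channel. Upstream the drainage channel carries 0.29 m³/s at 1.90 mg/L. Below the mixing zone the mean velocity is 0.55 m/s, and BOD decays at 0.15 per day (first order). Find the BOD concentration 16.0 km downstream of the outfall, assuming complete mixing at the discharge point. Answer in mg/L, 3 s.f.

After complete mixing, C₀ = (0.0254·140 + 0.29·1.9) / 0.3154 = 13.02 mg/L.
Travel time t = 1.6e+04 m / 0.55 m/s = 2.909e+04 s = 0.3367 d.
C = 13.02·exp(−0.15·0.3367) = 13.02·0.9507 = 12.38 mg/L.

12.4 mg/L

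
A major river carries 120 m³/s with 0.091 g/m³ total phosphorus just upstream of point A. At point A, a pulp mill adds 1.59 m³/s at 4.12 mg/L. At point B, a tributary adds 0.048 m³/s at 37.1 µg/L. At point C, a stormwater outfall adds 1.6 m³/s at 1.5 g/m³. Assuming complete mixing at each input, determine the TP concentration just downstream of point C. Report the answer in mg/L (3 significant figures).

0.161 mg/L

After input A: C = (120·0.091 + 1.59·4.12) / 121.6 = 0.1437 mg/L.
37.1 µg/L = 0.0371 mg/L.
After input B: C = (121.6·0.1437 + 0.048·0.0371) / 121.6 = 0.1436 mg/L.
After input C: C = (121.6·0.1436 + 1.6·1.5) / 123.2 = 0.1613 mg/L.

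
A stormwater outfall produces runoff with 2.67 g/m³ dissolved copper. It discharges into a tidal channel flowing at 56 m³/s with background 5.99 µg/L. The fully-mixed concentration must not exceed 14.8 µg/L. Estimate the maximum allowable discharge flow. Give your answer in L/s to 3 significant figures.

5.99 µg/L = 0.00599 mg/L.
14.8 µg/L = 0.0148 mg/L.
Mass balance at complete mixing: C_std·(Q_w + Q_r) = Q_w·C_e + Q_r·C_b.
Rearranging, Q_w = Q_r·(C_std − C_b)/(C_e − C_std) = 56·(0.0148 − 0.00599) / (2.67 − 0.0148) = 0.1858 m³/s.
= 185.8 L/s.

186 L/s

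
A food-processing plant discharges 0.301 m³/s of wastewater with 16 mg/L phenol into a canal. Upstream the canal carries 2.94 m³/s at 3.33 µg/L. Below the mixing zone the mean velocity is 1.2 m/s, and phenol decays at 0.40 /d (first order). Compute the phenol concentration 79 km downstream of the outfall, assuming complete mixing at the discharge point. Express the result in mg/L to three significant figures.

1.10 mg/L

3.33 µg/L = 0.00333 mg/L.
After complete mixing, C₀ = (0.301·16 + 2.94·0.00333) / 3.241 = 1.489 mg/L.
Travel time t = 7.9e+04 m / 1.2 m/s = 6.583e+04 s = 0.762 d.
C = 1.489·exp(−0.40·0.762) = 1.489·0.7373 = 1.098 mg/L.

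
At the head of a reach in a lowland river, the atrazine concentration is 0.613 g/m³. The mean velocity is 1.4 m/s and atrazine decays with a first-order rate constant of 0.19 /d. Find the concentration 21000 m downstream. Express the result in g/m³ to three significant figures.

0.593 g/m³

Travel time t = 21000 m / 1.4 m/s = 2.1e+04/1.4 = 1.5e+04 s = 0.1736 d.
First-order decay: C = 0.613·exp(−0.19·0.1736) = 0.613·0.9676 = 0.5931 g/m³.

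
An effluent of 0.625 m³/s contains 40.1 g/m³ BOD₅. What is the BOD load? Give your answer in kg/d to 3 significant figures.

Mass flux = Q·C = 0.625 m³/s × 40.1 g/m³ = 25.06 g/s.
= 25.06 g/s × 86.4 = 2165 kg/d.

2170 kg/d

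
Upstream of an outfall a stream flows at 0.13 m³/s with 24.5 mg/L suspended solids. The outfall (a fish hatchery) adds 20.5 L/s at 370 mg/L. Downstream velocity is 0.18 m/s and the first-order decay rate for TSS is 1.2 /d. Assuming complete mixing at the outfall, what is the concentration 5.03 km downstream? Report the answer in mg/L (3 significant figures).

20.5 L/s = 0.0205 m³/s.
After complete mixing, C₀ = (0.0205·370 + 0.13·24.5) / 0.1505 = 71.56 mg/L.
Travel time t = 5030 m / 0.18 m/s = 2.794e+04 s = 0.3234 d.
C = 71.56·exp(−1.2·0.3234) = 71.56·0.6783 = 48.54 mg/L.

48.5 mg/L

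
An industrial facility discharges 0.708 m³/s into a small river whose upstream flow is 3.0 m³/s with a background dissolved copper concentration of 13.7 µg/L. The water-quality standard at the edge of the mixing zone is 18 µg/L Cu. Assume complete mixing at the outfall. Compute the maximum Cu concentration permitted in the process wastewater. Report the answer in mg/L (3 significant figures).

0.0362 mg/L

13.7 µg/L = 0.0137 mg/L.
18 µg/L = 0.018 mg/L.
Mass balance: 0.018·3.708 = 0.708·Cₑ + 3·0.0137.
Cₑ = (0.06674 − 0.0411) / 0.708 = 0.03622 mg/L.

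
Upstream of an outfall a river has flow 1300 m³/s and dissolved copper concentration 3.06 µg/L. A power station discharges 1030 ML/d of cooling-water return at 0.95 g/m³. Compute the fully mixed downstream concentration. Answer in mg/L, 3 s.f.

1030 ML/d = 11.92 m³/s.
3.06 µg/L = 0.00306 mg/L.
By mass balance at complete mixing, C = (11.92·0.95 + 1300·0.00306) / (11.92 + 1300) = 15.3/1312 = 0.01166 mg/L.

0.0117 mg/L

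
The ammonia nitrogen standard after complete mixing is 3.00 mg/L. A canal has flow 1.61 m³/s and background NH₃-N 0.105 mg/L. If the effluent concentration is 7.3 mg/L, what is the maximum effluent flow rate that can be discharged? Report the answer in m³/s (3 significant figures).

Mass balance at complete mixing: C_std·(Q_w + Q_r) = Q_w·C_e + Q_r·C_b.
Rearranging, Q_w = Q_r·(C_std − C_b)/(C_e − C_std) = 1.61·(3 − 0.105) / (7.3 − 3) = 1.084 m³/s.

1.08 m³/s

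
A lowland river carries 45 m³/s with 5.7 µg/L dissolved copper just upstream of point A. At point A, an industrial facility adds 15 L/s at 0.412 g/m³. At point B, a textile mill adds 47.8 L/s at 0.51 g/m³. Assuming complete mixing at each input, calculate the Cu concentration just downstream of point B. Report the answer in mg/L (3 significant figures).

5.7 µg/L = 0.0057 mg/L.
15 L/s = 0.015 m³/s.
After input A: C = (45·0.0057 + 0.015·0.412) / 45.02 = 0.005835 mg/L.
47.8 L/s = 0.0478 m³/s.
After input B: C = (45.02·0.005835 + 0.0478·0.51) / 45.06 = 0.00637 mg/L.

0.00637 mg/L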